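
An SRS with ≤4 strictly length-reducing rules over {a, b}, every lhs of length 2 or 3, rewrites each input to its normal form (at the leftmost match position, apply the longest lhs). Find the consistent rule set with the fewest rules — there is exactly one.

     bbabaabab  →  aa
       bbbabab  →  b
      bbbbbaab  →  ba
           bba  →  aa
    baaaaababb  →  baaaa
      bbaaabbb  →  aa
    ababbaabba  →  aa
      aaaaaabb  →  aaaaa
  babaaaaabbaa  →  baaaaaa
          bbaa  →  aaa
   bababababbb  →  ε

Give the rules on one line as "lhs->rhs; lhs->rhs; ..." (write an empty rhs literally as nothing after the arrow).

ab->; abb->; bb->; bba->aa

  | bbabaabab => aabaabab => aaabab => aaab => aa
  | bbbabab => babab => bab => b
  | bbbbbaab => bbbaab => baab => ba
  | bba => aa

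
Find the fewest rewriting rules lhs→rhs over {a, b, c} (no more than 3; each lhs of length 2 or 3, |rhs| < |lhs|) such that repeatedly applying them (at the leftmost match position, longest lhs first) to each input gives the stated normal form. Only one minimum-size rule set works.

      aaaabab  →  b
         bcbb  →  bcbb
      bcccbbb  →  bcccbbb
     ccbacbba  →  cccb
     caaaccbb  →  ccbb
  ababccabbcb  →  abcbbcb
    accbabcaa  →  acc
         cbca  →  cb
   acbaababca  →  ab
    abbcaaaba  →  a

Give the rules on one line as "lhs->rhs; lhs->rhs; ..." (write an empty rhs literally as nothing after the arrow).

  | aaaabab => aabab => bab => b
  | bcbb
  | bcccbbb
  | ccbacbba => cccbba => cccb

aa->; ba->; ca->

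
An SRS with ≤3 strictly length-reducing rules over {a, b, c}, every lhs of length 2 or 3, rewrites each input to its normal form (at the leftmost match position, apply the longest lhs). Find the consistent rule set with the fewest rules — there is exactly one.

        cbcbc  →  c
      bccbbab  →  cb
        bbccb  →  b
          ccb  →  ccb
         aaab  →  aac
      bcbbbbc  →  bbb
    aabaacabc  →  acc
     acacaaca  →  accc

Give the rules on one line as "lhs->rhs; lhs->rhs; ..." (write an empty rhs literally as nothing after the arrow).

ab->c; bc->; ca->c

  | cbcbc => cbc => c
  | bccbbab => cbbab => cbbc => cb
  | bbccb => bcb => b
  | ccb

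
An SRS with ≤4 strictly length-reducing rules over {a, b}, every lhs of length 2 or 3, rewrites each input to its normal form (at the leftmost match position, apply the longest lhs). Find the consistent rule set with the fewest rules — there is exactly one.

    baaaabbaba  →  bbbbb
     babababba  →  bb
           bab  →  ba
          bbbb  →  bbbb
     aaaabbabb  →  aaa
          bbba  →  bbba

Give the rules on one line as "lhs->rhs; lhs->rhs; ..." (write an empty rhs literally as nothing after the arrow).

  | baaaabbaba => bbaabbaba => bbbbbaba => bbbbb
  | babababba => bbabba => bbaba => bb
  | bab => ba
  | bbbb

ab->a; aba->; baa->bb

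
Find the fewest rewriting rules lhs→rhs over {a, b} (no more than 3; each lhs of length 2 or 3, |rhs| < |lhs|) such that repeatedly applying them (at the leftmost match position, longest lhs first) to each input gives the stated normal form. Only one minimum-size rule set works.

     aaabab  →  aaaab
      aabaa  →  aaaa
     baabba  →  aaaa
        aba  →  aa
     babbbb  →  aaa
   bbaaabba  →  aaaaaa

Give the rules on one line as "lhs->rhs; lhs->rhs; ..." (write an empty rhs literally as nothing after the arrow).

  | aaabab => aaaab
  | aabaa => aaaa
  | baabba => aabba => aaaa
  | aba => aa

ba->a; bb->a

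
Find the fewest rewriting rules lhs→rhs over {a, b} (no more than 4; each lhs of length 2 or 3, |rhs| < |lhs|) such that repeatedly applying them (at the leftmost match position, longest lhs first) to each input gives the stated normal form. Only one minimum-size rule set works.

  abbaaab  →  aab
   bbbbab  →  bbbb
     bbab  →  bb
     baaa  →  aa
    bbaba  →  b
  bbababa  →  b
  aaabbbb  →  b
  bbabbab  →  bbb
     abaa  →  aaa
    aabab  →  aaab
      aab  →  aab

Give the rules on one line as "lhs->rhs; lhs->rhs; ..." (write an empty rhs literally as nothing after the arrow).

aba->aa; abb->b; ba->

  | abbaaab => baaab => aab
  | bbbbab => bbbb
  | bbab => bb
  | baaa => aa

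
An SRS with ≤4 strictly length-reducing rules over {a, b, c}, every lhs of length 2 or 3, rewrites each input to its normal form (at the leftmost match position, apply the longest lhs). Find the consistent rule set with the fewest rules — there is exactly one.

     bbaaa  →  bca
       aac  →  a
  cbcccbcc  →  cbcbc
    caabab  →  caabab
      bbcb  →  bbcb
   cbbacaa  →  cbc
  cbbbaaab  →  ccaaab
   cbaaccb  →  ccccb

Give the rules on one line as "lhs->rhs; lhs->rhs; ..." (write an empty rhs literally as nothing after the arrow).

ac->; baa->c; bbb->c; bcc->bc

  | bbaaa => bca
  | aac => a
  | cbcccbcc => cbccbcc => cbcbcc => cbcbc
  | caabab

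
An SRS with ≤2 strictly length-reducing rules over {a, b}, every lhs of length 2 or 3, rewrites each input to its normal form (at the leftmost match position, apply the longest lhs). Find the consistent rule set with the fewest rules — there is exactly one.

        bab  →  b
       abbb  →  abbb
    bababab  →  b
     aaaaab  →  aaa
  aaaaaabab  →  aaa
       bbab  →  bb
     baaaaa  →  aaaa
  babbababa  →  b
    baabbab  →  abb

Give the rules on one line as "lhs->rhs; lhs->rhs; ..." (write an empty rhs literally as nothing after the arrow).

aab->; ba->

  | bab => b
  | abbb
  | bababab => babab => bab => b
  | aaaaab => aaa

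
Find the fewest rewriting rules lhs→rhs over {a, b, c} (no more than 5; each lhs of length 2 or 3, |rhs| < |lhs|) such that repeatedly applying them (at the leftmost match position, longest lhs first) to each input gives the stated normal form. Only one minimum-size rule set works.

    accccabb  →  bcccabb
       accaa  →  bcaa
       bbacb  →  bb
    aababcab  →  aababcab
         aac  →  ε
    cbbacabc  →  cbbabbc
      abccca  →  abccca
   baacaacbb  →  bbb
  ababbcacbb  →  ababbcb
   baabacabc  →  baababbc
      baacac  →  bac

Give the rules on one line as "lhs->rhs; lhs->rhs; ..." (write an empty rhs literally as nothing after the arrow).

aac->; aca->ab; acb->; acc->bc

  | accccabb => bcccabb
  | accaa => bcaa
  | bbacb => bb
  | aababcab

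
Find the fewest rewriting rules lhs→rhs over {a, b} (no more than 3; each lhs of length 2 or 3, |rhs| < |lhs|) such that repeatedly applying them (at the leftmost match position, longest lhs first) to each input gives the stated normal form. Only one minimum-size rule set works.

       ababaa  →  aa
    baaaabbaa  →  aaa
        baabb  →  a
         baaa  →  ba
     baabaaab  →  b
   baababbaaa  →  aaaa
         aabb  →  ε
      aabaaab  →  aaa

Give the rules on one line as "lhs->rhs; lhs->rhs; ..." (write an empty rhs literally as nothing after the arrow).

  | ababaa => abaa => aa
  | baaaabbaa => baaabbaa => baabbaa => babbaa => bbaa => aaa
  | baabb => babb => bb => a
  | baaa => baa => ba

ab->; baa->ba; bb->a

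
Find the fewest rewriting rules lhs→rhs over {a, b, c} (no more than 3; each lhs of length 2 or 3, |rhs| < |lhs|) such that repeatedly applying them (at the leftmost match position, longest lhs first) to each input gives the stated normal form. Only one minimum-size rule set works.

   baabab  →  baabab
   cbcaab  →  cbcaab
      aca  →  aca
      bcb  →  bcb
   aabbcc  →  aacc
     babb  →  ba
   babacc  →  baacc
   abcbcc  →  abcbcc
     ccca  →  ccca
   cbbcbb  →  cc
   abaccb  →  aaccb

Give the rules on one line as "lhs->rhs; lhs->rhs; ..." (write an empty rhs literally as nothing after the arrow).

  | baabab
  | cbcaab
  | aca
  | bcb

bac->ac; bb->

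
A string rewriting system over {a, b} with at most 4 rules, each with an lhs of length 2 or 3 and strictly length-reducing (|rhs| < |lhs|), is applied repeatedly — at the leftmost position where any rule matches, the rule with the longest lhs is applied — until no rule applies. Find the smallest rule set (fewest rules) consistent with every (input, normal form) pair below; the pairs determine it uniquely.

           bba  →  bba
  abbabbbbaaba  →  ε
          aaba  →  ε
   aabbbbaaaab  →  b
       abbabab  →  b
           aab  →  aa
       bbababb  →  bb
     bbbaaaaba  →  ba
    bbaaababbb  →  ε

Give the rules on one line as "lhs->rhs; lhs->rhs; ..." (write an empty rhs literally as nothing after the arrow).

aaa->; aab->aa; ab->b; bbb->

  | bba
  | abbabbbbaaba => bbabbbbaaba => bbbbbbaaba => bbbaaba => aaba => aaa => ε
  | aaba => aaa => ε
  | aabbbbaaaab => aabbbaaaab => aabbaaaab => aabaaaab => aaaaaab => aaab => b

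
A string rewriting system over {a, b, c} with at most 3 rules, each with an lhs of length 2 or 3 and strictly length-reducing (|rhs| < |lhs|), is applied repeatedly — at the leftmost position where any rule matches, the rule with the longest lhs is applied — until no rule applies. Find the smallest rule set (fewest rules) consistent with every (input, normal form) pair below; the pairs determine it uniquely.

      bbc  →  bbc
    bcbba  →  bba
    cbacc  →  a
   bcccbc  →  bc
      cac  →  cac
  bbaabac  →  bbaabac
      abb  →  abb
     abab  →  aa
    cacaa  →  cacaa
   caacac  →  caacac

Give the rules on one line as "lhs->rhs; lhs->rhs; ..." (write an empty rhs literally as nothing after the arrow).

bab->a; cb->; cc->

  | bbc
  | bcbba => bba
  | cbacc => acc => a
  | bcccbc => bcbc => bc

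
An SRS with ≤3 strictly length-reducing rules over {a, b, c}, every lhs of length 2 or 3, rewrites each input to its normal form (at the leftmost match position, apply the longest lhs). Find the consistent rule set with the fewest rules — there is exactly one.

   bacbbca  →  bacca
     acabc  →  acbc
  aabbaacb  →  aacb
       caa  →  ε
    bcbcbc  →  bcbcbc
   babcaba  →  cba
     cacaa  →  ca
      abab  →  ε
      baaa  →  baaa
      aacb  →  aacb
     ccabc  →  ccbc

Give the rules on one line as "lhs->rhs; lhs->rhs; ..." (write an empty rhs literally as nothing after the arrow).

ab->b; bb->; caa->

  | bacbbca => bacca
  | acabc => acbc
  | aabbaacb => abbaacb => bbaacb => aacb
  | caa => ε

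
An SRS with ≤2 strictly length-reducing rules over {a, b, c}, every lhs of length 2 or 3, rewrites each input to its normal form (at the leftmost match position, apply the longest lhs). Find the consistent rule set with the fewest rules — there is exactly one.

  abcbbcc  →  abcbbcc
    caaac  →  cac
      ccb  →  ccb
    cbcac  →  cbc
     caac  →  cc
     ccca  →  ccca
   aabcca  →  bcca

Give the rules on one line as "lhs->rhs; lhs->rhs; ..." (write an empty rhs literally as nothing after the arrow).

aa->; bca->b

  | abcbbcc
  | caaac => cac
  | ccb
  | cbcac => cbc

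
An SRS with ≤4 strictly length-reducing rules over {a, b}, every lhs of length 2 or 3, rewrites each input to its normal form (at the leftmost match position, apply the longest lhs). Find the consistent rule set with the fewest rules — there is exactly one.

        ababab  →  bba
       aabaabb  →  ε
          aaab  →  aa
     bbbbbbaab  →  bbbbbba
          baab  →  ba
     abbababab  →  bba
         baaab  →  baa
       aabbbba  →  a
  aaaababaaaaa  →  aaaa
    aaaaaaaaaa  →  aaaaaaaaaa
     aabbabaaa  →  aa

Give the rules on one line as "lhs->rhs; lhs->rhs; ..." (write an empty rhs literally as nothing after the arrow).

ab->; aba->bb; abb->; bab->a

  | ababab => bbbab => bba
  | aabaabb => abbabb => abb => ε
  | aaab => aa
  | bbbbbbaab => bbbbbba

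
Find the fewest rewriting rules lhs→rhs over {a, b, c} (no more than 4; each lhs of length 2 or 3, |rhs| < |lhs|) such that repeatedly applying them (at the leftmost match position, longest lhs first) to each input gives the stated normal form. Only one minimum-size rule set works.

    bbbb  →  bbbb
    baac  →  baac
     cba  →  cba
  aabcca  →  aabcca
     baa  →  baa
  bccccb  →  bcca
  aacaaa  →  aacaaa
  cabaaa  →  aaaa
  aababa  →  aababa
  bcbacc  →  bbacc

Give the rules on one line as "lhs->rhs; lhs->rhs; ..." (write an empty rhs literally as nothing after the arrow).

  | bbbb
  | baac
  | cba
  | aabcca

bcb->bb; cab->a; ccb->a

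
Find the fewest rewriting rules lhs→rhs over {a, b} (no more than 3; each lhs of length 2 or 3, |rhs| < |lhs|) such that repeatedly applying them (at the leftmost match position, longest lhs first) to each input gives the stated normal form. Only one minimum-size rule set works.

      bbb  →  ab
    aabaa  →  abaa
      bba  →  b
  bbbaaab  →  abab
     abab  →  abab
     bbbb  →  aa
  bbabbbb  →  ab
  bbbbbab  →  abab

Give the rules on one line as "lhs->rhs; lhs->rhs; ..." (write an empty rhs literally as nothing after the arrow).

aab->ab; bb->a; bba->b

  | bbb => ab
  | aabaa => abaa
  | bba => b
  | bbbaaab => abaaab => abaab => abab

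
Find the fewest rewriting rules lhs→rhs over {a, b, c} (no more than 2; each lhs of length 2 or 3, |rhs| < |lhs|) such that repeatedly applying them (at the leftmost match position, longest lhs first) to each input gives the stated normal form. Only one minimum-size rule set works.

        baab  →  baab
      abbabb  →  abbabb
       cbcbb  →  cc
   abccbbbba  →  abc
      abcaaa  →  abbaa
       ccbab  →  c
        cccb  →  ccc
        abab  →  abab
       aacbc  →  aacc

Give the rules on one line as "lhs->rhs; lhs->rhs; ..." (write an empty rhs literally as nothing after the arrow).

  | baab
  | abbabb
  | cbcbb => ccbb => ccb => cc
  | abccbbbba => abccbbba => abccbba => abccba => abcca => abcb => abc

ca->b; cb->c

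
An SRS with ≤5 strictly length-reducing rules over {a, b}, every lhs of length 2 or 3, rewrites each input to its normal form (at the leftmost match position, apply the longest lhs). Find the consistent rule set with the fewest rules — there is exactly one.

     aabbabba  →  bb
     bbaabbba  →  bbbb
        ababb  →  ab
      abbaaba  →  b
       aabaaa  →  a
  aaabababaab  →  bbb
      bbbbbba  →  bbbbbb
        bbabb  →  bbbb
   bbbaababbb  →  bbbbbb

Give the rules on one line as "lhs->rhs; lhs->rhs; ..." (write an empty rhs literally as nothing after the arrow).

  | aabbabba => aaabba => bba => bb
  | bbaabbba => babbba => bbbba => bbbb
  | ababb => abbb => ab
  | abbaaba => aaaba => ba => b

aaa->; abb->a; ba->b; baa->a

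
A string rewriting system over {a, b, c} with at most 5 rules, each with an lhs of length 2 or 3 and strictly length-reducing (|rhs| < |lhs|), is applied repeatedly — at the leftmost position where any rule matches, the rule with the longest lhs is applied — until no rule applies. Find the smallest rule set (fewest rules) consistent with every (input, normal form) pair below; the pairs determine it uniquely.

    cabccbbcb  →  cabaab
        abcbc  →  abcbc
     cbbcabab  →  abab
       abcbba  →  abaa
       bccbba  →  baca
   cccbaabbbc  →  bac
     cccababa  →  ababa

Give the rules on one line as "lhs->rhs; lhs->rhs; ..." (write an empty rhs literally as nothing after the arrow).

acb->; bb->c; cc->a; ccc->

  | cabccbbcb => cababbcb => cabaccb => cabaab
  | abcbc
  | cbbcabab => cccabab => abab
  | abcbba => abcca => abaa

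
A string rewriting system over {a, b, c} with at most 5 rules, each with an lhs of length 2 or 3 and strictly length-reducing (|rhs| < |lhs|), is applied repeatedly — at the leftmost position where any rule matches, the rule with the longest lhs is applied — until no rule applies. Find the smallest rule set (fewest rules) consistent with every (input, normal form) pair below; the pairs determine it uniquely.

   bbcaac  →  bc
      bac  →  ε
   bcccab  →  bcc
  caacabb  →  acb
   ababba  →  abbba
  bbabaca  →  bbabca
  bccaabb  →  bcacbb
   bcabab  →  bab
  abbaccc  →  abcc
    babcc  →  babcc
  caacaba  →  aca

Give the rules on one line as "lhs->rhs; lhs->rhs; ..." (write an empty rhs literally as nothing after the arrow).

  | bbcaac => bbacc => bc
  | bac => ε
  | bcccab => bcc
  | caacabb => accabb => acb

aba->ab; bac->; caa->ac; cab->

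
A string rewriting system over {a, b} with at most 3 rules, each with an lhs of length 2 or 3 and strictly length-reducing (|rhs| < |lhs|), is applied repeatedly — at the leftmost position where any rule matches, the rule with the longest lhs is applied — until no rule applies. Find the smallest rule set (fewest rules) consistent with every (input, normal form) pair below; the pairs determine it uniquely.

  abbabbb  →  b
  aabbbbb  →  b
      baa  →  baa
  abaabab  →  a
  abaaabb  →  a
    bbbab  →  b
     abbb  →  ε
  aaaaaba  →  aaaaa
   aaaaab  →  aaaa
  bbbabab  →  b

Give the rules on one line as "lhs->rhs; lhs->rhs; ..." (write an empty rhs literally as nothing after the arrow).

ab->; bb->

  | abbabbb => babbb => bbb => b
  | aabbbbb => abbbb => bbb => b
  | baa
  | abaabab => aabab => aab => a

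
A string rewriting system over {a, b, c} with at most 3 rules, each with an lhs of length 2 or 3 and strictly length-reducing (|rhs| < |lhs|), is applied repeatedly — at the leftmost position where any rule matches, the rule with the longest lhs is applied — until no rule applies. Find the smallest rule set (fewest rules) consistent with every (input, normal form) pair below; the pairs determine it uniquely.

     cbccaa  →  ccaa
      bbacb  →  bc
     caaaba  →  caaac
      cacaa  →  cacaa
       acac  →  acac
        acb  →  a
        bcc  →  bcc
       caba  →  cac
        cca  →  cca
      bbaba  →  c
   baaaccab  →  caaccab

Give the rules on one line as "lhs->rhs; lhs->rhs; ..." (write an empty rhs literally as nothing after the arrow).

ba->c; cb->

  | cbccaa => ccaa
  | bbacb => bccb => bc
  | caaaba => caaac
  | cacaa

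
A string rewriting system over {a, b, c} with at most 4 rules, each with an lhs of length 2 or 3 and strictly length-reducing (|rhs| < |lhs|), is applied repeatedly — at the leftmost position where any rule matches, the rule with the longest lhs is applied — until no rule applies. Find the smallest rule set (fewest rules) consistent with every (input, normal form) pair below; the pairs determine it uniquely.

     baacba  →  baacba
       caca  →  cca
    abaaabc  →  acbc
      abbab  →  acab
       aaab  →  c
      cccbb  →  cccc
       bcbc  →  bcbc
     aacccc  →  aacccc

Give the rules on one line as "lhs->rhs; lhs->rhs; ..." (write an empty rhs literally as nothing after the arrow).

aaa->b; bb->c; cac->cc

  | baacba
  | caca => cca
  | abaaabc => abbbc => acbc
  | abbab => acab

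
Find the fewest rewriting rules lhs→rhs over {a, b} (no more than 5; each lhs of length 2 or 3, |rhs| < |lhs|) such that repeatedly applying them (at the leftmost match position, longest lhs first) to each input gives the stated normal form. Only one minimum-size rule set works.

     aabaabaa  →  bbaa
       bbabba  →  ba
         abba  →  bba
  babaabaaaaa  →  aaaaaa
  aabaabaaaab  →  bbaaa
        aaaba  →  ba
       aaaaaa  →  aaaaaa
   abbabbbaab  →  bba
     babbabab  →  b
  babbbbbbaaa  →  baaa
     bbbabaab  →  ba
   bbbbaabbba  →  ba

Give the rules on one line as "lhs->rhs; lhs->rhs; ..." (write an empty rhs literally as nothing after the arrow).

  | aabaabaa => abaabaa => baabaa => babaa => bbaa
  | bbabba => bbbba => aba => ba
  | abba => bba
  | babaabaaaaa => bbaabaaaaa => bbabaaaaa => bbbaaaaa => aaaaaa

ab->; aba->ba; abb->bb; bbb->a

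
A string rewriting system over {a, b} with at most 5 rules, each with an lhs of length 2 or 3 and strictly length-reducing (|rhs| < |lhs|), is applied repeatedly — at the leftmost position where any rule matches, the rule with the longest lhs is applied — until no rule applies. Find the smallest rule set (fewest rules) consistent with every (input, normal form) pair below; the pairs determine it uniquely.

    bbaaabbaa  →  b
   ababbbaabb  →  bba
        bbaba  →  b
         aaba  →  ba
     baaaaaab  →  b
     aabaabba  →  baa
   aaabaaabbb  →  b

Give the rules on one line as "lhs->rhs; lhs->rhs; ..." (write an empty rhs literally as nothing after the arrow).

aaa->b; ab->b; abb->; bbb->aa

  | bbaaabbaa => bbbbbaa => aabbaa => aaa => b
  | ababbbaabb => babbbaabb => bbaabb => bba
  | bbaba => bbba => aaa => b
  | aaba => aba => ba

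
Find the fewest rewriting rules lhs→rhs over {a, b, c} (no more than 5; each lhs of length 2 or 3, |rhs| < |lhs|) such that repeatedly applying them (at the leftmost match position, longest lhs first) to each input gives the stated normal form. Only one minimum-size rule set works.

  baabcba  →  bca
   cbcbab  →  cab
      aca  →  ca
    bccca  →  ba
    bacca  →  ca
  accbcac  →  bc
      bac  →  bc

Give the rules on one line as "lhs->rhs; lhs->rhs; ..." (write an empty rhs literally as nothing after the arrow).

ac->c; bb->c; cb->b; cc->b

  | baabcba => baabba => baaca => baca => bca
  | cbcbab => bcbab => bbab => cab
  | aca => ca
  | bccca => bbca => cca => ba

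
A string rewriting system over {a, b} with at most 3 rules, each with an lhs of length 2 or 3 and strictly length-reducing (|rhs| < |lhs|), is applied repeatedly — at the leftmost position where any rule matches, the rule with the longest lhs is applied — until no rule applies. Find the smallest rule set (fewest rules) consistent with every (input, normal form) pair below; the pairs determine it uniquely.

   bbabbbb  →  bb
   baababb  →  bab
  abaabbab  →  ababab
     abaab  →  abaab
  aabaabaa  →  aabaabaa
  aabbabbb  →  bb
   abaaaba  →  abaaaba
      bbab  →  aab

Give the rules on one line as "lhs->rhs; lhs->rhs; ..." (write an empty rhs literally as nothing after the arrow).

abb->b; bba->aa

  | bbabbbb => aabbbb => abbb => bb
  | baababb => baabb => bab
  | abaabbab => ababab
  | abaab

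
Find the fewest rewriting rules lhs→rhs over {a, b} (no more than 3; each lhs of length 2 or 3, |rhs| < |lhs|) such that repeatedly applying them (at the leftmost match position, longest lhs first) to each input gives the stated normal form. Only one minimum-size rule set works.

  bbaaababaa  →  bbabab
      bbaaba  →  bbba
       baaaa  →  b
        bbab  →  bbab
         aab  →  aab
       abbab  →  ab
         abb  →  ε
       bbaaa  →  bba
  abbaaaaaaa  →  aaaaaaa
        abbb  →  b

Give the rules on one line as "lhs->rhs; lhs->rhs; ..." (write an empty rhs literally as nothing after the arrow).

abb->; baa->b

  | bbaaababaa => bbababaa => bbabab
  | bbaaba => bbba
  | baaaa => baa => b
  | bbab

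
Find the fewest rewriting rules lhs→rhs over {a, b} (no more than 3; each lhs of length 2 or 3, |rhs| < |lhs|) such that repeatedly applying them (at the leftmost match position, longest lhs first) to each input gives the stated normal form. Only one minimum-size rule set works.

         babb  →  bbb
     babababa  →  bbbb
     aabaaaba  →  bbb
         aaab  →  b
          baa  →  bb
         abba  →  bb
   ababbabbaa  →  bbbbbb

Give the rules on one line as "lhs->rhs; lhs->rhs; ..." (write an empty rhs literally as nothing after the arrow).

  | babb => bbb
  | babababa => bbababa => bbbaba => bbbba => bbbb
  | aabaaaba => abaaaba => baaaba => bbaba => bbba => bbb
  | aaab => aab => ab => b

ab->b; ba->b; baa->bb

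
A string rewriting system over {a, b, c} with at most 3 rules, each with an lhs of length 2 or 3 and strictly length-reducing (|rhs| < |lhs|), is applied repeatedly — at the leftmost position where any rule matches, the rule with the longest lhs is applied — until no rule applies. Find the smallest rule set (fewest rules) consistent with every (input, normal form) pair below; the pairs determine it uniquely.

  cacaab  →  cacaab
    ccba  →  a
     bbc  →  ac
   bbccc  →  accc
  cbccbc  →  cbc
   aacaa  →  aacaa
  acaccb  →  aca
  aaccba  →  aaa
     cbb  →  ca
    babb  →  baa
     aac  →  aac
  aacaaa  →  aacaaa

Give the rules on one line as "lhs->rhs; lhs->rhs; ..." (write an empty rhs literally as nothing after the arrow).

bb->a; ccb->

  | cacaab
  | ccba => a
  | bbc => ac
  | bbccc => accc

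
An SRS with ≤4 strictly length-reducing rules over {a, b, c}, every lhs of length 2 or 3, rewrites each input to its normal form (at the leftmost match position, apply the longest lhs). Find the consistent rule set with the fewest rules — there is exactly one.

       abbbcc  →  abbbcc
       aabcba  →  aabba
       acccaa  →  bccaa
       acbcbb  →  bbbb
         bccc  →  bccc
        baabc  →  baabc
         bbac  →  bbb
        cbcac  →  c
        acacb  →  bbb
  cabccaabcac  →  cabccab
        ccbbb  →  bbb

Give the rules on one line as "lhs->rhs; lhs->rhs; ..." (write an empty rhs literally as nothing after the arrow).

ac->b; bca->; cb->b

  | abbbcc
  | aabcba => aabba
  | acccaa => bccaa
  | acbcbb => bbcbb => bbbb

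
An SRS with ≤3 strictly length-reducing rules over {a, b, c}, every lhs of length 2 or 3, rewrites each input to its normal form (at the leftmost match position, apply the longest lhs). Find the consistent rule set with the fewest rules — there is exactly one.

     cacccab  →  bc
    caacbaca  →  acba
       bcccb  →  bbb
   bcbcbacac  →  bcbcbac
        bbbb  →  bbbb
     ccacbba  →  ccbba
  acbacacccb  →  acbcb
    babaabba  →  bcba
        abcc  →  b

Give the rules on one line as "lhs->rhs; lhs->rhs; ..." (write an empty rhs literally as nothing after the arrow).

ab->c; ca->; ccc->b

  | cacccab => cccab => bab => bc
  | caacbaca => acbaca => acba
  | bcccb => bbb
  | bcbcbacac => bcbcbac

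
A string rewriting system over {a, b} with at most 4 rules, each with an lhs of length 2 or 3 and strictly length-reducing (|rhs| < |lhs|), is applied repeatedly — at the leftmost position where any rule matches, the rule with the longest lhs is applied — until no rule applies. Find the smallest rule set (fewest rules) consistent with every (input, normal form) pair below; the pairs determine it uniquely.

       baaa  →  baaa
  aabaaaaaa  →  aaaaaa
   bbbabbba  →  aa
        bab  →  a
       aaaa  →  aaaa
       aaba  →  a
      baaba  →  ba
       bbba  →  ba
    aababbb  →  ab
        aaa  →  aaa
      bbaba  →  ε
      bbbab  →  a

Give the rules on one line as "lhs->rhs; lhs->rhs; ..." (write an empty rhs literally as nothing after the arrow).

aba->; bab->a; bb->

  | baaa
  | aabaaaaaa => aaaaaa
  | bbbabbba => babbba => abba => aa
  | bab => a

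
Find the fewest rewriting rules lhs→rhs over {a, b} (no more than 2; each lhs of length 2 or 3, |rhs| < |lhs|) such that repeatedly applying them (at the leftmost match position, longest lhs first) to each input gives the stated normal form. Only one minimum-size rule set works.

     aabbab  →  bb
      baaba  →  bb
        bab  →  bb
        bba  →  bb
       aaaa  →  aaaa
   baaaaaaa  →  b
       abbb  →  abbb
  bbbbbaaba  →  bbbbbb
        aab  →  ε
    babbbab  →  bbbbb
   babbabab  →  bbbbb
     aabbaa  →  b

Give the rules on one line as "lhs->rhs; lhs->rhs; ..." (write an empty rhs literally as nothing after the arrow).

  | aabbab => bab => bb
  | baaba => baba => bba => bb
  | bab => bb
  | bba => bb

aab->; ba->b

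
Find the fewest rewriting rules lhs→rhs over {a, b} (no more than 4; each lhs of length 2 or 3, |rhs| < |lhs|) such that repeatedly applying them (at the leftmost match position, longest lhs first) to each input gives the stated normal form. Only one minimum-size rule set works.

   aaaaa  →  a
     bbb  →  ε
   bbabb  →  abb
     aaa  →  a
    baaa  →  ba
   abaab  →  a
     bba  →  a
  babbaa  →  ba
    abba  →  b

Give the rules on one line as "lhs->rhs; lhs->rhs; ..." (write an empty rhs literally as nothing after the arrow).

  | aaaaa => aaa => a
  | bbb => ε
  | bbabb => abb
  | aaa => a

aa->b; aaa->a; bba->a; bbb->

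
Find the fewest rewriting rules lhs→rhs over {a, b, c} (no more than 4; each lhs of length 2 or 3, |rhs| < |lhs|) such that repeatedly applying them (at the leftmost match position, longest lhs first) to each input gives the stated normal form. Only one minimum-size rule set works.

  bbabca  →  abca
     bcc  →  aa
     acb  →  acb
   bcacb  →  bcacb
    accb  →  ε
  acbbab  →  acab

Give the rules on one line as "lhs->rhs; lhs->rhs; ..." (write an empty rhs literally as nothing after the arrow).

acc->b; bb->; bcc->aa

  | bbabca => abca
  | bcc => aa
  | acb
  | bcacb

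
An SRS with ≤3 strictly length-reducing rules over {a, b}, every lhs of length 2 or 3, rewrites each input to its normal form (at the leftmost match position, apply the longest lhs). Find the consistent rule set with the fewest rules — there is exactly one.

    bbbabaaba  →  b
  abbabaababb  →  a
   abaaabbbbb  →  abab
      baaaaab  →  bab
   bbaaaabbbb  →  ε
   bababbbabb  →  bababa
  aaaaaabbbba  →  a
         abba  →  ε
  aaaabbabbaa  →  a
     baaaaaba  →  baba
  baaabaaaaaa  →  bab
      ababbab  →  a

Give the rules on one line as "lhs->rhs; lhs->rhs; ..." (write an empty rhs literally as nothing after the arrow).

  | bbbabaaba => babaaba => babba => baa => b
  | abbabaababb => aabaababb => baababb => bbabb => abb => a
  | abaaabbbbb => ababbbbb => ababbb => abab
  | baaaaab => baaab => bab

aa->; bb->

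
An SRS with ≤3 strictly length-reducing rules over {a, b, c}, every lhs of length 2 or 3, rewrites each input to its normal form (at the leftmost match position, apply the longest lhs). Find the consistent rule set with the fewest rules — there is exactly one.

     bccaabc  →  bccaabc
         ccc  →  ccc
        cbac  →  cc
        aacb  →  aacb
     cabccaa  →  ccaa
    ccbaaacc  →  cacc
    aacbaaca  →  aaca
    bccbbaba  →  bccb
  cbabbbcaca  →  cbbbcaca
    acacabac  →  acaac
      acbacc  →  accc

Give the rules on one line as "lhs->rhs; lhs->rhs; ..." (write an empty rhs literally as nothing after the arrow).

ba->; baa->ab; cab->

  | bccaabc
  | ccc
  | cbac => cc
  | aacb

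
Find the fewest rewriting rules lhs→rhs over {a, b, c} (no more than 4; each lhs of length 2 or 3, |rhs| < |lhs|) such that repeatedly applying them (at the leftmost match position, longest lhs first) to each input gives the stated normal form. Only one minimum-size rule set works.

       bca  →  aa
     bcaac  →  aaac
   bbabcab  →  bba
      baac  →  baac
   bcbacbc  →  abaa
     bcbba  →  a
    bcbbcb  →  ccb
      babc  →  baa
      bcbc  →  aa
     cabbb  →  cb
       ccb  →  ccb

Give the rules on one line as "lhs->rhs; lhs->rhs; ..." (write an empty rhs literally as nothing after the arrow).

  | bca => aa
  | bcaac => aaac
  | bbabcab => bbaaab => bba
  | baac

aab->; abb->c; bc->a; ca->a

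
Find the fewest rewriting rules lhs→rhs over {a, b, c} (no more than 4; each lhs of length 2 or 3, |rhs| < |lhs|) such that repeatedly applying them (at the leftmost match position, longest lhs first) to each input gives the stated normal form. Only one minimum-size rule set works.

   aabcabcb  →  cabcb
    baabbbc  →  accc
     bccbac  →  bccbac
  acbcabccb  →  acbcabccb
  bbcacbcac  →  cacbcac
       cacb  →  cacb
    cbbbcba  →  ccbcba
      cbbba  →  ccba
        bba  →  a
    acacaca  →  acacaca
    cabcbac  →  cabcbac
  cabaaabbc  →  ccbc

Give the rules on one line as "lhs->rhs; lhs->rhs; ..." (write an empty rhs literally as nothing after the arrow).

aa->b; bb->; bbb->ac; cbb->cc

  | aabcabcb => bbcabcb => cabcb
  | baabbbc => bbbbbc => acbbc => accc
  | bccbac
  | acbcabccb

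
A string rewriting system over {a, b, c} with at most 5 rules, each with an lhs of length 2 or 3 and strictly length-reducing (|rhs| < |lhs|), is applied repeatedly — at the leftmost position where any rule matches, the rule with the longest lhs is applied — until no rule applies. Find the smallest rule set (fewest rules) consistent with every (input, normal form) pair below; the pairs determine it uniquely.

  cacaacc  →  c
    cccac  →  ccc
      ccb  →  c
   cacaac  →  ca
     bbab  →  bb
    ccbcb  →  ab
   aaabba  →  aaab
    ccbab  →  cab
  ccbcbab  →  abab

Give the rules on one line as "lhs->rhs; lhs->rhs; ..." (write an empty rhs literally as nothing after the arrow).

  | cacaacc => caacc => cac => c
  | cccac => ccc
  | ccb => c
  | cacaac => caac => ca

ac->; bba->b; cb->; cbc->ba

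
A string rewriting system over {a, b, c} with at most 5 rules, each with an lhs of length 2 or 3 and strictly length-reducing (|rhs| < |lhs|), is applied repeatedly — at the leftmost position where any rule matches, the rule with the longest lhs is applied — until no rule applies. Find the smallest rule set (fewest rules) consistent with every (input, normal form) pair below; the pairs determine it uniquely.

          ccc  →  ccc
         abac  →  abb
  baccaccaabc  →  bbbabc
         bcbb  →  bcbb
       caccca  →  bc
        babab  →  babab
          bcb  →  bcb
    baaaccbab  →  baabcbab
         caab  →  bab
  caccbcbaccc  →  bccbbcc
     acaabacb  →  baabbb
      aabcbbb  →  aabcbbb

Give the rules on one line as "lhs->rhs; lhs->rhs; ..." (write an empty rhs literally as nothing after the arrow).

ac->b; ca->b; cbc->c; cca->

  | ccc
  | abac => abb
  | baccaccaabc => bbcaccaabc => bbbccaabc => bbbabc
  | bcbb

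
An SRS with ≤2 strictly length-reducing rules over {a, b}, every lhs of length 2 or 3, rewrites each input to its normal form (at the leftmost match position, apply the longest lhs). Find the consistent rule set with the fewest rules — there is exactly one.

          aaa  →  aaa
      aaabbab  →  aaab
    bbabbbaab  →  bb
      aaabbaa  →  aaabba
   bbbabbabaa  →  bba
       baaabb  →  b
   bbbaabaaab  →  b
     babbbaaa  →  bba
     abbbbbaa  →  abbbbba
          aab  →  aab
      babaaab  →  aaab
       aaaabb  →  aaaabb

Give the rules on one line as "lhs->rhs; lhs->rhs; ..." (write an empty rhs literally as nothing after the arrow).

  | aaa
  | aaabbab => aaab
  | bbabbbaab => bbbaab => bbbab => bb
  | aaabbaa => aaabba

baa->ba; bab->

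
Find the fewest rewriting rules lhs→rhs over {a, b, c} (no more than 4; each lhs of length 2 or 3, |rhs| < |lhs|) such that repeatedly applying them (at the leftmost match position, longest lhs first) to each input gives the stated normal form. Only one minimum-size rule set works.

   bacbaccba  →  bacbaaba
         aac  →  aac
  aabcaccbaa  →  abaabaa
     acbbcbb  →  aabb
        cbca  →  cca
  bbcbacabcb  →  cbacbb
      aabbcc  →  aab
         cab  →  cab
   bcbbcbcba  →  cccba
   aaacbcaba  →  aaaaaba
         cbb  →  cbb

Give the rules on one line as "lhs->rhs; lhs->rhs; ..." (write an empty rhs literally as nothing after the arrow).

  | bacbaccba => bacbaaba
  | aac
  | aabcaccbaa => abaccbaa => abaabaa
  | acbbcbb => acbcbb => accbb => aabb

abc->b; acc->aa; bc->c; bcc->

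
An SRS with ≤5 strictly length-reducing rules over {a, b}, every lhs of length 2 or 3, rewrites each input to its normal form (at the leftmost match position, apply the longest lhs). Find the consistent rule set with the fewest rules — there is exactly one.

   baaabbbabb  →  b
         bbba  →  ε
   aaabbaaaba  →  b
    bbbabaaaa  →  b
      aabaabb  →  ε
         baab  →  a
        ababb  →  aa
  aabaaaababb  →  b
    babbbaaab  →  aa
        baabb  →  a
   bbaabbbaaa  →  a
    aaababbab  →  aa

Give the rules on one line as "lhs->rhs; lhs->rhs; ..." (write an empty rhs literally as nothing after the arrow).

  | baaabbbabb => aabbbabb => aabbabb => aababb => aaabb => bbb => b
  | bbba => ba => ε
  | aaabbaaaba => bbbaaaba => baaaba => aaba => aaa => b
  | bbbabaaaa => babaaaa => baaaa => aaa => b

aaa->b; ab->a; ba->; bb->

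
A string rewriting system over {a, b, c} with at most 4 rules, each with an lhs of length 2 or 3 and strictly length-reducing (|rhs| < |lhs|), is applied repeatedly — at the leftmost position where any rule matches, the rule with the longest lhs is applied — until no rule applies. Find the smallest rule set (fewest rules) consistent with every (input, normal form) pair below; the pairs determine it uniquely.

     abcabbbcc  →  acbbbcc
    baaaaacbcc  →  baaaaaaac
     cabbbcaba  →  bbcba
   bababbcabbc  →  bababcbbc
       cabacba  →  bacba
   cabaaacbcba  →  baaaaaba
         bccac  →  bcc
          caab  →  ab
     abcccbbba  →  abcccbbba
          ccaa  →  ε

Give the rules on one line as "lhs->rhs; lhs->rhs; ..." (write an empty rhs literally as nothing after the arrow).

bca->c; ca->; cbc->aa

  | abcabbbcc => acbbbcc
  | baaaaacbcc => baaaaaaac
  | cabbbcaba => bbbcaba => bbcba
  | bababbcabbc => bababcbbc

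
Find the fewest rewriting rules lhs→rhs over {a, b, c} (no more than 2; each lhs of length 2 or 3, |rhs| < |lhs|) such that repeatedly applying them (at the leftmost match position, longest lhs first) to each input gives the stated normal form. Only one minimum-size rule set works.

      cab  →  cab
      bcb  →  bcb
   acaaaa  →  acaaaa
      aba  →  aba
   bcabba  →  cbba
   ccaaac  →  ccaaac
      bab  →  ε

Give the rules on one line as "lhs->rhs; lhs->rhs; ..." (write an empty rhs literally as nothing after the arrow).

bab->; bca->c

  | cab
  | bcb
  | acaaaa
  | aba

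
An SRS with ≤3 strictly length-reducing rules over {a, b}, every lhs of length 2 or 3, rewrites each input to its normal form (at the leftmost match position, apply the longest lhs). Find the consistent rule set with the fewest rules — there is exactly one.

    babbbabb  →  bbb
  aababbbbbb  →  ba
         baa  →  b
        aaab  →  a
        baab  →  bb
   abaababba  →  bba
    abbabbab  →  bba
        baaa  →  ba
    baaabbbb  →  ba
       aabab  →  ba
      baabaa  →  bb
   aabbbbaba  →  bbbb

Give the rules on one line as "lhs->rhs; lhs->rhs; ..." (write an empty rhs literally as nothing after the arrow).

  | babbbabb => babbabb => bababb => baabb => bbb
  | aababbbbbb => babbbbbb => babbbbb => babbbb => babbb => babb => bab => ba
  | baa => b
  | aaab => ab => a

aa->; ab->a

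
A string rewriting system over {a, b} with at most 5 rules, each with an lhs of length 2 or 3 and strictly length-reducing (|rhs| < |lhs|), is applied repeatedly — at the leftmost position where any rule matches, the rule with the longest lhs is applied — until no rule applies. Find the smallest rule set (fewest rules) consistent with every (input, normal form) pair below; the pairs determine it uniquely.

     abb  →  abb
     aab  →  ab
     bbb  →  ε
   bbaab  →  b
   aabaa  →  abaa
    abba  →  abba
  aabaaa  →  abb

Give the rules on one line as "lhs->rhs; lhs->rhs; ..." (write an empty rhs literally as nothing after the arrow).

  | abb
  | aab => ab
  | bbb => ε
  | bbaab => bbab => b

aaa->b; aab->ab; bab->; bbb->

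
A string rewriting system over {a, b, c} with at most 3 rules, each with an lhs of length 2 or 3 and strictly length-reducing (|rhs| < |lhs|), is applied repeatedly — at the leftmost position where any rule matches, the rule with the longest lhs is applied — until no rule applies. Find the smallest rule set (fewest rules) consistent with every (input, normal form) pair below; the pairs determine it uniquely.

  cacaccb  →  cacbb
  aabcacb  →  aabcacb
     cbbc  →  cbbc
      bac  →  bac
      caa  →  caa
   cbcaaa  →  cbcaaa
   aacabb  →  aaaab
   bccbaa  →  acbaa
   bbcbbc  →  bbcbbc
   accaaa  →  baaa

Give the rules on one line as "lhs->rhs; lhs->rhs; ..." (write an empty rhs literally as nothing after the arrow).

acc->b; bcc->ac; cab->aa

  | cacaccb => cacbb
  | aabcacb
  | cbbc
  | bac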